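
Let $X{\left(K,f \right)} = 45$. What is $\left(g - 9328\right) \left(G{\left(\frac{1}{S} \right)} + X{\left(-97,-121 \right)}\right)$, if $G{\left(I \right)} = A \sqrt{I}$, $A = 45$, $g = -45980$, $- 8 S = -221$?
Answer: $-2488860 - \frac{4977720 \sqrt{442}}{221} \approx -2.9624 \cdot 10^{6}$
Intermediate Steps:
$S = \frac{221}{8}$ ($S = \left(- \frac{1}{8}\right) \left(-221\right) = \frac{221}{8} \approx 27.625$)
$G{\left(I \right)} = 45 \sqrt{I}$
$\left(g - 9328\right) \left(G{\left(\frac{1}{S} \right)} + X{\left(-97,-121 \right)}\right) = \left(-45980 - 9328\right) \left(45 \sqrt{\frac{1}{\frac{221}{8}}} + 45\right) = - 55308 \left(45 \sqrt{\frac{8}{221}} + 45\right) = - 55308 \left(45 \frac{2 \sqrt{442}}{221} + 45\right) = - 55308 \left(\frac{90 \sqrt{442}}{221} + 45\right) = - 55308 \left(45 + \frac{90 \sqrt{442}}{221}\right) = -2488860 - \frac{4977720 \sqrt{442}}{221}$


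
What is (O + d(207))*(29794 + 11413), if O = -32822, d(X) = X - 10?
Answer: -1344378375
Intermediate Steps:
d(X) = -10 + X
(O + d(207))*(29794 + 11413) = (-32822 + (-10 + 207))*(29794 + 11413) = (-32822 + 197)*41207 = -32625*41207 = -1344378375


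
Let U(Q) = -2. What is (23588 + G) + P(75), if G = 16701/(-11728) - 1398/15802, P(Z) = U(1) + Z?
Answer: 2192357386935/92662928 ≈ 23660.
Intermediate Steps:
P(Z) = -2 + Z
G = -140152473/92662928 (G = 16701*(-1/11728) - 1398*1/15802 = -16701/11728 - 699/7901 = -140152473/92662928 ≈ -1.5125)
(23588 + G) + P(75) = (23588 - 140152473/92662928) + (-2 + 75) = 2185592993191/92662928 + 73 = 2192357386935/92662928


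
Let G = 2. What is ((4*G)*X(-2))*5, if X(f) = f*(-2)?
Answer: 160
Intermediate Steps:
X(f) = -2*f
((4*G)*X(-2))*5 = ((4*2)*(-2*(-2)))*5 = (8*4)*5 = 32*5 = 160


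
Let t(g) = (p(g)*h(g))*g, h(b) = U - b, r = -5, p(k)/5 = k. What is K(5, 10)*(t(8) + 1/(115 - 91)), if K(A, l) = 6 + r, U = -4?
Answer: -92159/24 ≈ -3840.0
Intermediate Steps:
p(k) = 5*k
K(A, l) = 1 (K(A, l) = 6 - 5 = 1)
h(b) = -4 - b
t(g) = 5*g²*(-4 - g) (t(g) = ((5*g)*(-4 - g))*g = (5*g*(-4 - g))*g = 5*g²*(-4 - g))
K(5, 10)*(t(8) + 1/(115 - 91)) = 1*(5*8²*(-4 - 1*8) + 1/(115 - 91)) = 1*(5*64*(-4 - 8) + 1/24) = 1*(5*64*(-12) + 1/24) = 1*(-3840 + 1/24) = 1*(-92159/24) = -92159/24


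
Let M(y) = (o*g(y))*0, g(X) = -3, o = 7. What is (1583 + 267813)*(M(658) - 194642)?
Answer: -52435776232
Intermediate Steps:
M(y) = 0 (M(y) = (7*(-3))*0 = -21*0 = 0)
(1583 + 267813)*(M(658) - 194642) = (1583 + 267813)*(0 - 194642) = 269396*(-194642) = -52435776232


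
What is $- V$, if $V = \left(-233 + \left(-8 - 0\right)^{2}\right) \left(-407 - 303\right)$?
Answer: $-119990$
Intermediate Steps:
$V = 119990$ ($V = \left(-233 + \left(-8 + 0\right)^{2}\right) \left(-710\right) = \left(-233 + \left(-8\right)^{2}\right) \left(-710\right) = \left(-233 + 64\right) \left(-710\right) = \left(-169\right) \left(-710\right) = 119990$)
$- V = \left(-1\right) 119990 = -119990$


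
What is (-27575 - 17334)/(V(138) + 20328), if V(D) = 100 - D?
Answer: -44909/20290 ≈ -2.2134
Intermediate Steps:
(-27575 - 17334)/(V(138) + 20328) = (-27575 - 17334)/((100 - 1*138) + 20328) = -44909/((100 - 138) + 20328) = -44909/(-38 + 20328) = -44909/20290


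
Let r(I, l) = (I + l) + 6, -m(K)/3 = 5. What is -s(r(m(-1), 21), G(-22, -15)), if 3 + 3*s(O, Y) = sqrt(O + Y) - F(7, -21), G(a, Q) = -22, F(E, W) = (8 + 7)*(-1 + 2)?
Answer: 6 - I*sqrt(10)/3 ≈ 6.0 - 1.0541*I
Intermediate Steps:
F(E, W) = 15 (F(E, W) = 15*1 = 15)
m(K) = -15 (m(K) = -3*5 = -15)
r(I, l) = 6 + I + l
s(O, Y) = -6 + sqrt(O + Y)/3 (s(O, Y) = -1 + (sqrt(O + Y) - 1*15)/3 = -1 + (sqrt(O + Y) - 15)/3 = -1 + (-15 + sqrt(O + Y))/3 = -1 + (-5 + sqrt(O + Y)/3) = -6 + sqrt(O + Y)/3)
-s(r(m(-1), 21), G(-22, -15)) = -(-6 + sqrt((6 - 15 + 21) - 22)/3) = -(-6 + sqrt(12 - 22)/3) = -(-6 + sqrt(-10)/3) = -(-6 + (I*sqrt(10))/3) = -(-6 + I*sqrt(10)/3) = 6 - I*sqrt(10)/3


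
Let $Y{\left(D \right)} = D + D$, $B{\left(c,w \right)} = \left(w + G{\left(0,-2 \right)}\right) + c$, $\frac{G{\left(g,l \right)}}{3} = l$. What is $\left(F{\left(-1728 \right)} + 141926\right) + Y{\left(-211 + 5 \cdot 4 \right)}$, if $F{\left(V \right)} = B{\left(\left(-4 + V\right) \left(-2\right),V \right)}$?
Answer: $143274$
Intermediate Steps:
$G{\left(g,l \right)} = 3 l$
$B{\left(c,w \right)} = -6 + c + w$ ($B{\left(c,w \right)} = \left(w + 3 \left(-2\right)\right) + c = \left(w - 6\right) + c = \left(-6 + w\right) + c = -6 + c + w$)
$F{\left(V \right)} = 2 - V$ ($F{\left(V \right)} = -6 + \left(-4 + V\right) \left(-2\right) + V = -6 - \left(-8 + 2 V\right) + V = 2 - V$)
$Y{\left(D \right)} = 2 D$
$\left(F{\left(-1728 \right)} + 141926\right) + Y{\left(-211 + 5 \cdot 4 \right)} = \left(\left(2 - -1728\right) + 141926\right) + 2 \left(-211 + 5 \cdot 4\right) = \left(\left(2 + 1728\right) + 141926\right) + 2 \left(-211 + 20\right) = \left(1730 + 141926\right) + 2 \left(-191\right) = 143656 - 382 = 143274$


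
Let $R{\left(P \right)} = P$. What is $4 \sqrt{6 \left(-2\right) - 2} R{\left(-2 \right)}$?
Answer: $- 8 i \sqrt{14} \approx - 29.933 i$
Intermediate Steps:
$4 \sqrt{6 \left(-2\right) - 2} R{\left(-2 \right)} = 4 \sqrt{6 \left(-2\right) - 2} \left(-2\right) = 4 \sqrt{-12 - 2} \left(-2\right) = 4 \sqrt{-14} \left(-2\right) = 4 i \sqrt{14} \left(-2\right) = - 8 i \sqrt{14}$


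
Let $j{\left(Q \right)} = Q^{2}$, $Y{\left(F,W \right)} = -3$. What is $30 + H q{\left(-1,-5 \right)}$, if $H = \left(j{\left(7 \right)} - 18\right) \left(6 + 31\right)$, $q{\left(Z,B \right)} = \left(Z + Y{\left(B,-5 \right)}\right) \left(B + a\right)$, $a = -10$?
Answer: $68850$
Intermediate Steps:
$q{\left(Z,B \right)} = \left(-10 + B\right) \left(-3 + Z\right)$ ($q{\left(Z,B \right)} = \left(Z - 3\right) \left(B - 10\right) = \left(-3 + Z\right) \left(-10 + B\right) = \left(-10 + B\right) \left(-3 + Z\right)$)
$H = 1147$ ($H = \left(7^{2} - 18\right) \left(6 + 31\right) = \left(49 - 18\right) 37 = 31 \cdot 37 = 1147$)
$30 + H q{\left(-1,-5 \right)} = 30 + 1147 \left(30 - -10 - -15 - -5\right) = 30 + 1147 \left(30 + 10 + 15 + 5\right) = 30 + 1147 \cdot 60 = 30 + 68820 = 68850$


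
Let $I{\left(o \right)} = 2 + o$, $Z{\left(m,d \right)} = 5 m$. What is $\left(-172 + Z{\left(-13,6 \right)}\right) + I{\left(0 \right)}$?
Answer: $-235$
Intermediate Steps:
$\left(-172 + Z{\left(-13,6 \right)}\right) + I{\left(0 \right)} = \left(-172 + 5 \left(-13\right)\right) + \left(2 + 0\right) = \left(-172 - 65\right) + 2 = -237 + 2 = -235$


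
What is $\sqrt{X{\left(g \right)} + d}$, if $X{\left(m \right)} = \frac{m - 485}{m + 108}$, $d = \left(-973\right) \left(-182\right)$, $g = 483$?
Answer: $\frac{4 \sqrt{3865798374}}{591} \approx 420.82$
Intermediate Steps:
$d = 177086$
$X{\left(m \right)} = \frac{-485 + m}{108 + m}$
$\sqrt{X{\left(g \right)} + d} = \sqrt{\frac{-485 + 483}{108 + 483} + 177086} = \sqrt{\frac{1}{591} \left(-2\right) + 177086} = \sqrt{- \frac{2}{591} + 177086} = \sqrt{\frac{104657824}{591}} = \frac{4 \sqrt{3865798374}}{591}$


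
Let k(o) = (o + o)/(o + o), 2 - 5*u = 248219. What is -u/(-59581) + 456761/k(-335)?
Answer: 136071137488/297905 ≈ 4.5676e+5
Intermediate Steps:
u = -248217/5 (u = ⅖ - ⅕*248219 = ⅖ - 248219/5 = -248217/5 ≈ -49643.)
k(o) = 1 (k(o) = (2*o)/((2*o)) = (2*o)*(1/(2*o)) = 1)
-u/(-59581) + 456761/k(-335) = -1*(-248217/5)/(-59581) + 456761/1 = (248217/5)*(-1/59581) + 456761*1 = -248217/297905 + 456761 = 136071137488/297905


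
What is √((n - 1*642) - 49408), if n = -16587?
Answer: I*√66637 ≈ 258.14*I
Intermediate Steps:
√((n - 1*642) - 49408) = √((-16587 - 1*642) - 49408) = √((-16587 - 642) - 49408) = √(-17229 - 49408) = √(-66637) = I*√66637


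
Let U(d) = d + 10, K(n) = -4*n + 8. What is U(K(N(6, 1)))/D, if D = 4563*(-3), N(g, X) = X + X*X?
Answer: -10/13689 ≈ -0.00073051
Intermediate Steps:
N(g, X) = X + X²
D = -13689
K(n) = 8 - 4*n
U(d) = 10 + d
U(K(N(6, 1)))/D = (10 + (8 - 4*(1 + 1)))/(-13689) = (10 + (8 - 4*2))*(-1/13689) = (10 + (8 - 8))*(-1/13689) = (10 + 0)*(-1/13689) = 10*(-1/13689) = -10/13689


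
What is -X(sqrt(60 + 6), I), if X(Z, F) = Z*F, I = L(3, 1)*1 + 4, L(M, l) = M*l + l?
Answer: -8*sqrt(66) ≈ -64.992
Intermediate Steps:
L(M, l) = l + M*l
I = 8 (I = (1*(1 + 3))*1 + 4 = (1*4)*1 + 4 = 4*1 + 4 = 4 + 4 = 8)
X(Z, F) = F*Z
-X(sqrt(60 + 6), I) = -8*sqrt(60 + 6) = -8*sqrt(66)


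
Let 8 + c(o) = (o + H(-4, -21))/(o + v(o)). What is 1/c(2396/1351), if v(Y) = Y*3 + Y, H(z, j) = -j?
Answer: -11980/65073 ≈ -0.18410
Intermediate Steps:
v(Y) = 4*Y (v(Y) = 3*Y + Y = 4*Y)
c(o) = -8 + (21 + o)/(5*o) (c(o) = -8 + (o - 1*(-21))/(o + 4*o) = -8 + (o + 21)/((5*o)) = -8 + (21 + o)*(1/(5*o)) = -8 + (21 + o)/(5*o))
1/c(2396/1351) = 1/(3*(7 - 31148/1351)/(5*((2396/1351)))) = 1/(3*(7 - 31148/1351)/(5*((2396*(1/1351))))) = 1/(3*(7 - 13*2396/1351)/(5*(2396/1351))) = 1/((⅗)*(1351/2396)*(7 - 31148/1351)) = 1/((⅗)*(1351/2396)*(-21691/1351)) = 1/(-65073/11980) = -11980/65073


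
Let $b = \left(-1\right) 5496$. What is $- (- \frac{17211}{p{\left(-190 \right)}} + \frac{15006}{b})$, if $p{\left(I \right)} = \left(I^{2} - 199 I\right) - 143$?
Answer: $\frac{66752181}{22523524} \approx 2.9637$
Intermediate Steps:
$b = -5496$
$p{\left(I \right)} = -143 + I^{2} - 199 I$
$- (- \frac{17211}{p{\left(-190 \right)}} + \frac{15006}{b}) = - (- \frac{17211}{-143 + \left(-190\right)^{2} - -37810} + \frac{15006}{-5496}) = - (- \frac{17211}{-143 + 36100 + 37810} + 15006 \left(- \frac{1}{5496}\right)) = - (- \frac{17211}{73767} - \frac{2501}{916}) = - (\left(-17211\right) \frac{1}{73767} - \frac{2501}{916}) = - (- \frac{5737}{24589} - \frac{2501}{916}) = \left(-1\right) \left(- \frac{66752181}{22523524}\right) = \frac{66752181}{22523524}$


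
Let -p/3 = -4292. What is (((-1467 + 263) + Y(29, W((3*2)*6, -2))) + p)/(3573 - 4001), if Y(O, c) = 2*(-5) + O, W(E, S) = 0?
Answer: -11691/428 ≈ -27.315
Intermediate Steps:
Y(O, c) = -10 + O
p = 12876 (p = -3*(-4292) = 12876)
(((-1467 + 263) + Y(29, W((3*2)*6, -2))) + p)/(3573 - 4001) = (((-1467 + 263) + (-10 + 29)) + 12876)/(3573 - 4001) = ((-1204 + 19) + 12876)/(-428) = (-1185 + 12876)*(-1/428) = 11691*(-1/428) = -11691/428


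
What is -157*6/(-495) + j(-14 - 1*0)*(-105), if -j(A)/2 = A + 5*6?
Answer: 554714/165 ≈ 3361.9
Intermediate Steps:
j(A) = -60 - 2*A (j(A) = -2*(A + 5*6) = -2*(A + 30) = -2*(30 + A) = -60 - 2*A)
-157*6/(-495) + j(-14 - 1*0)*(-105) = -157*6/(-495) + (-60 - 2*(-14 - 1*0))*(-105) = -942*(-1/495) + (-60 - 2*(-14 + 0))*(-105) = 314/165 + (-60 - 2*(-14))*(-105) = 314/165 + (-60 + 28)*(-105) = 314/165 - 32*(-105) = 314/165 + 3360 = 554714/165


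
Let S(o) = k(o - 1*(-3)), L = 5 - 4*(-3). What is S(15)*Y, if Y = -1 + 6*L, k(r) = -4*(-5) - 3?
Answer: 1717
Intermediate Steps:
L = 17 (L = 5 + 12 = 17)
k(r) = 17 (k(r) = 20 - 3 = 17)
S(o) = 17
Y = 101 (Y = -1 + 6*17 = -1 + 102 = 101)
S(15)*Y = 17*101 = 1717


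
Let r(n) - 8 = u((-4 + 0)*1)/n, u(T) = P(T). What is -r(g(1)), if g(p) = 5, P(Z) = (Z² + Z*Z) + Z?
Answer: -68/5 ≈ -13.600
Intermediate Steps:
P(Z) = Z + 2*Z² (P(Z) = (Z² + Z²) + Z = 2*Z² + Z = Z + 2*Z²)
u(T) = T*(1 + 2*T)
r(n) = 8 + 28/n (r(n) = 8 + (((-4 + 0)*1)*(1 + 2*((-4 + 0)*1)))/n = 8 + ((-4*1)*(1 + 2*(-4*1)))/n = 8 + (-4*(1 + 2*(-4)))/n = 8 + (-4*(1 - 8))/n = 8 + (-4*(-7))/n = 8 + 28/n)
-r(g(1)) = -(8 + 28/5) = -1*68/5 = -68/5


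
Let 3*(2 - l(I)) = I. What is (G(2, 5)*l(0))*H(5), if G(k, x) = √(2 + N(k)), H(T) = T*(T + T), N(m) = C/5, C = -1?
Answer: 60*√5 ≈ 134.16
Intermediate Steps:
l(I) = 2 - I/3
N(m) = -⅕ (N(m) = -1/5 = -1*⅕ = -⅕)
H(T) = 2*T² (H(T) = T*(2*T) = 2*T²)
G(k, x) = 3*√5/5 (G(k, x) = √(2 - ⅕) = √(9/5) = 3*√5/5)
(G(2, 5)*l(0))*H(5) = ((3*√5/5)*(2 - ⅓*0))*(2*5²) = ((3*√5/5)*(2 + 0))*(2*25) = ((3*√5/5)*2)*50 = (6*√5/5)*50 = 60*√5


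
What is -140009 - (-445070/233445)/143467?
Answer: -937826591707853/6698330763 ≈ -1.4001e+5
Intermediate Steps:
-140009 - (-445070/233445)/143467 = -140009 - (-445070*1/233445)/143467 = -140009 - (-89014)/(46689*143467) = -140009 - 1*(-89014/6698330763) = -140009 + 89014/6698330763 = -937826591707853/6698330763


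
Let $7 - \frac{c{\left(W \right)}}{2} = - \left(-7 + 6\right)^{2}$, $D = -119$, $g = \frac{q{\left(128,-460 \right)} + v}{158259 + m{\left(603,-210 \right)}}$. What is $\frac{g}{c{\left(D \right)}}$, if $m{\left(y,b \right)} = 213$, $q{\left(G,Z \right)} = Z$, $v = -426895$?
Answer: $- \frac{427355}{2535552} \approx -0.16855$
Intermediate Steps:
$g = - \frac{427355}{158472}$ ($g = \frac{-460 - 426895}{158259 + 213} = - \frac{427355}{158472} \approx -2.6967$)
$c{\left(W \right)} = 16$ ($c{\left(W \right)} = 14 - 2 \left(- \left(-7 + 6\right)^{2}\right) = 14 - 2 \left(- \left(-1\right)^{2}\right) = 14 - 2 \left(\left(-1\right) 1\right) = 14 - -2 = 14 + 2 = 16$)
$\frac{g}{c{\left(D \right)}} = - \frac{427355}{158472 \cdot 16} = \left(- \frac{427355}{158472}\right) \frac{1}{16} = - \frac{427355}{2535552}$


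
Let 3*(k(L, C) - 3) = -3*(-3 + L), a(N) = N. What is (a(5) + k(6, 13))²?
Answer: 25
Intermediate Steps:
k(L, C) = 6 - L (k(L, C) = 3 + (-3*(-3 + L))/3 = 3 + (9 - 3*L)/3 = 3 + (3 - L) = 6 - L)
(a(5) + k(6, 13))² = (5 + (6 - 1*6))² = (5 + (6 - 6))² = (5 + 0)² = 5² = 25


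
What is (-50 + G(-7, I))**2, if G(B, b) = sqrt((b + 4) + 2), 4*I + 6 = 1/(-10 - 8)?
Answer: (600 - sqrt(646))**2/144 ≈ 2292.7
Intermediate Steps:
I = -109/72 (I = -3/2 + 1/(4*(-10 - 8)) = -3/2 + (1/4)/(-18) = -3/2 + (1/4)*(-1/18) = -3/2 - 1/72 = -109/72 ≈ -1.5139)
G(B, b) = sqrt(6 + b) (G(B, b) = sqrt((4 + b) + 2) = sqrt(6 + b))
(-50 + G(-7, I))**2 = (-50 + sqrt(6 - 109/72))**2 = (-50 + sqrt(323/72))**2 = (-50 + sqrt(646)/12)**2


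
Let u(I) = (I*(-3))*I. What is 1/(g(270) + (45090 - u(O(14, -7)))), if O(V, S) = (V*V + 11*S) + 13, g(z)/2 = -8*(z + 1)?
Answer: 1/93026 ≈ 1.0750e-5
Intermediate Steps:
g(z) = -16 - 16*z (g(z) = 2*(-8*(z + 1)) = 2*(-8*(1 + z)) = 2*(-8 - 8*z) = -16 - 16*z)
O(V, S) = 13 + V**2 + 11*S (O(V, S) = (V**2 + 11*S) + 13 = 13 + V**2 + 11*S)
u(I) = -3*I**2 (u(I) = (-3*I)*I = -3*I**2)
1/(g(270) + (45090 - u(O(14, -7)))) = 1/((-16 - 16*270) + (45090 - (-3)*(13 + 14**2 + 11*(-7))**2)) = 1/((-16 - 4320) + (45090 - (-3)*(13 + 196 - 77)**2)) = 1/(-4336 + (45090 - (-3)*132**2)) = 1/(-4336 + (45090 - (-3)*17424)) = 1/(-4336 + (45090 - 1*(-52272))) = 1/(-4336 + (45090 + 52272)) = 1/(-4336 + 97362) = 1/93026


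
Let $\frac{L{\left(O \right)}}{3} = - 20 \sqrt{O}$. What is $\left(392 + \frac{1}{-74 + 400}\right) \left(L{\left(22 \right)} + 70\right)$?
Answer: $\frac{4472755}{163} - \frac{3833790 \sqrt{22}}{163} \approx -82879.0$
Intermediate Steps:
$L{\left(O \right)} = - 60 \sqrt{O}$ ($L{\left(O \right)} = 3 \left(- 20 \sqrt{O}\right) = - 60 \sqrt{O}$)
$\left(392 + \frac{1}{-74 + 400}\right) \left(L{\left(22 \right)} + 70\right) = \left(392 + \frac{1}{-74 + 400}\right) \left(- 60 \sqrt{22} + 70\right) = \left(392 + \frac{1}{326}\right) \left(70 - 60 \sqrt{22}\right) = \frac{127793 \left(70 - 60 \sqrt{22}\right)}{326} = \frac{4472755}{163} - \frac{3833790 \sqrt{22}}{163}$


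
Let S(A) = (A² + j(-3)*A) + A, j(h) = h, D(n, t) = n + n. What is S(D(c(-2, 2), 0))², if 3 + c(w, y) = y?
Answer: 64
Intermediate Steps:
c(w, y) = -3 + y
D(n, t) = 2*n
S(A) = A² - 2*A (S(A) = (A² - 3*A) + A = A² - 2*A)
S(D(c(-2, 2), 0))² = ((2*(-3 + 2))*(-2 + 2*(-3 + 2)))² = ((2*(-1))*(-2 + 2*(-1)))² = (-2*(-2 - 2))² = (-2*(-4))² = 8² = 64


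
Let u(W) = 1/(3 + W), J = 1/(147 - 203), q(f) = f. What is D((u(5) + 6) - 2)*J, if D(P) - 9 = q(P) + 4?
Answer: -137/448 ≈ -0.30580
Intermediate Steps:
J = -1/56 (J = 1/(-56) = -1/56 ≈ -0.017857)
D(P) = 13 + P (D(P) = 9 + (P + 4) = 9 + (4 + P) = 13 + P)
D((u(5) + 6) - 2)*J = (13 + ((1/(3 + 5) + 6) - 2))*(-1/56) = (13 + ((1/8 + 6) - 2))*(-1/56) = (13 + (49/8 - 2))*(-1/56) = (13 + 33/8)*(-1/56) = (137/8)*(-1/56) = -137/448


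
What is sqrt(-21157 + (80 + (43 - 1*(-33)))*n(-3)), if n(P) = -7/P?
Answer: I*sqrt(20793) ≈ 144.2*I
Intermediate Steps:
sqrt(-21157 + (80 + (43 - 1*(-33)))*n(-3)) = sqrt(-21157 + (80 + (43 - 1*(-33)))*(-7/(-3))) = sqrt(-21157 + (80 + (43 + 33))*(-7*(-1/3))) = sqrt(-21157 + (80 + 76)*(7/3)) = sqrt(-21157 + 156*(7/3)) = sqrt(-21157 + 364) = sqrt(-20793) = I*sqrt(20793)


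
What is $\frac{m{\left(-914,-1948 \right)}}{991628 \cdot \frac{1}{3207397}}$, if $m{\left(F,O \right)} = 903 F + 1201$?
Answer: $- \frac{2643347370977}{991628} \approx -2.6657 \cdot 10^{6}$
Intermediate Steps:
$m{\left(F,O \right)} = 1201 + 903 F$
$\frac{m{\left(-914,-1948 \right)}}{991628 \cdot \frac{1}{3207397}} = \frac{1201 + 903 \left(-914\right)}{991628 \cdot \frac{1}{3207397}} = \frac{1201 - 825342}{991628 \cdot \frac{1}{3207397}} = - \frac{824141}{\frac{991628}{3207397}} = \left(-824141\right) \frac{3207397}{991628} = - \frac{2643347370977}{991628}$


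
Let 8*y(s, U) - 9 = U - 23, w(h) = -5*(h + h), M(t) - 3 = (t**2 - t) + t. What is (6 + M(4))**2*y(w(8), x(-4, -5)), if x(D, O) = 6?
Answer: -625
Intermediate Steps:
M(t) = 3 + t**2 (M(t) = 3 + ((t**2 - t) + t) = 3 + t**2)
w(h) = -10*h
y(s, U) = -7/4 + U/8 (y(s, U) = 9/8 + (U - 23)/8 = 9/8 + (-23 + U)/8 = 9/8 + (-23/8 + U/8) = -7/4 + U/8)
(6 + M(4))**2*y(w(8), x(-4, -5)) = (6 + (3 + 4**2))**2*(-7/4 + (1/8)*6) = (6 + (3 + 16))**2*(-7/4 + 3/4) = (6 + 19)**2*(-1) = 25**2*(-1) = 625*(-1) = -625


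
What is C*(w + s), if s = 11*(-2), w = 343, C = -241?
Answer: -77361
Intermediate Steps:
s = -22
C*(w + s) = -241*(343 - 22) = -241*321 = -77361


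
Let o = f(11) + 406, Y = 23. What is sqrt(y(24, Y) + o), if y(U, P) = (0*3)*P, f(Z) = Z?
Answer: sqrt(417) ≈ 20.421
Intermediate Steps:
y(U, P) = 0 (y(U, P) = 0*P = 0)
o = 417 (o = 11 + 406 = 417)
sqrt(y(24, Y) + o) = sqrt(0 + 417) = sqrt(417)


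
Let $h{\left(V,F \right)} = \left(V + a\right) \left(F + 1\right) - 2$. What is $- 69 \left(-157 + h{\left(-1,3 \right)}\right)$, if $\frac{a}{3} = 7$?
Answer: $5451$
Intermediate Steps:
$a = 21$ ($a = 3 \cdot 7 = 21$)
$h{\left(V,F \right)} = -2 + \left(1 + F\right) \left(21 + V\right)$ ($h{\left(V,F \right)} = \left(V + 21\right) \left(F + 1\right) - 2 = \left(21 + V\right) \left(1 + F\right) - 2 = \left(1 + F\right) \left(21 + V\right) - 2 = -2 + \left(1 + F\right) \left(21 + V\right)$)
$- 69 \left(-157 + h{\left(-1,3 \right)}\right) = - 69 \left(-157 + \left(19 - 1 + 21 \cdot 3 + 3 \left(-1\right)\right)\right) = - 69 \left(-157 + \left(19 - 1 + 63 - 3\right)\right) = - 69 \left(-157 + 78\right) = \left(-69\right) \left(-79\right) = 5451$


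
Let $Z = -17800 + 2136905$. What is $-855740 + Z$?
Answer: $1263365$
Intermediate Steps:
$Z = 2119105$
$-855740 + Z = -855740 + 2119105 = 1263365$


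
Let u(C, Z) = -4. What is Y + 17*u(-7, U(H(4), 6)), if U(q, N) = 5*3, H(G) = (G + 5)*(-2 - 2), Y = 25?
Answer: -43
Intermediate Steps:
H(G) = -20 - 4*G (H(G) = (5 + G)*(-4) = -20 - 4*G)
U(q, N) = 15
Y + 17*u(-7, U(H(4), 6)) = 25 + 17*(-4) = 25 - 68 = -43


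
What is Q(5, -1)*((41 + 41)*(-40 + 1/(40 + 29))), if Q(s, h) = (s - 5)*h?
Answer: 0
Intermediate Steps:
Q(s, h) = h*(-5 + s) (Q(s, h) = (-5 + s)*h = h*(-5 + s))
Q(5, -1)*((41 + 41)*(-40 + 1/(40 + 29))) = (-(-5 + 5))*((41 + 41)*(-40 + 1/(40 + 29))) = (-1*0)*(82*(-40 + 1/69)) = 0*(82*(-40 + 1/69)) = 0*(82*(-2759/69)) = 0*(-226238/69) = 0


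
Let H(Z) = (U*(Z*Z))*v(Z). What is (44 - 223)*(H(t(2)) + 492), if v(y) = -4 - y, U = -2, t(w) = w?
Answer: -96660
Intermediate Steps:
H(Z) = -2*Z**2*(-4 - Z) (H(Z) = (-2*Z*Z)*(-4 - Z) = (-2*Z**2)*(-4 - Z) = -2*Z**2*(-4 - Z))
(44 - 223)*(H(t(2)) + 492) = (44 - 223)*(2*2**2*(4 + 2) + 492) = -179*(2*4*6 + 492) = -179*(48 + 492) = -179*540 = -96660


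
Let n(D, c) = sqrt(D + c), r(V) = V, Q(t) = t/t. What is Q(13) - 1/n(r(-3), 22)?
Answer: 1 - sqrt(19)/19 ≈ 0.77058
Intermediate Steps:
Q(t) = 1
Q(13) - 1/n(r(-3), 22) = 1 - 1/(sqrt(-3 + 22)) = 1 - 1/(sqrt(19)) = 1 - sqrt(19)/19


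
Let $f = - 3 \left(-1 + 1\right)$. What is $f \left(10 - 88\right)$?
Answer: $0$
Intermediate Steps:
$f = 0$ ($f = \left(-3\right) 0 = 0$)
$f \left(10 - 88\right) = 0 \left(10 - 88\right) = 0 \left(-78\right) = 0$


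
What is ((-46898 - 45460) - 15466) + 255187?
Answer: 147363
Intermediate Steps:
((-46898 - 45460) - 15466) + 255187 = (-92358 - 15466) + 255187 = -107824 + 255187 = 147363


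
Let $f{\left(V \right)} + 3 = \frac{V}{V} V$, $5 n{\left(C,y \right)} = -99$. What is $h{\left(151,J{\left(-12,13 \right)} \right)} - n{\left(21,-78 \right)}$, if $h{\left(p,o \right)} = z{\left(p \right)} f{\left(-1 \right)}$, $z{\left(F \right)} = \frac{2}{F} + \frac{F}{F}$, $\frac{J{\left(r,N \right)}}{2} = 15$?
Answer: $\frac{11889}{755} \approx 15.747$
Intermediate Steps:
$n{\left(C,y \right)} = - \frac{99}{5}$ ($n{\left(C,y \right)} = \frac{1}{5} \left(-99\right) = - \frac{99}{5}$)
$J{\left(r,N \right)} = 30$ ($J{\left(r,N \right)} = 2 \cdot 15 = 30$)
$z{\left(F \right)} = 1 + \frac{2}{F}$ ($z{\left(F \right)} = \frac{2}{F} + 1 = 1 + \frac{2}{F}$)
$f{\left(V \right)} = -3 + V$ ($f{\left(V \right)} = -3 + \frac{V}{V} V = -3 + 1 V = -3 + V$)
$h{\left(p,o \right)} = - \frac{4 \left(2 + p\right)}{p}$ ($h{\left(p,o \right)} = \frac{2 + p}{p} \left(-3 - 1\right) = \frac{2 + p}{p} \left(-4\right) = - \frac{4 \left(2 + p\right)}{p}$)
$h{\left(151,J{\left(-12,13 \right)} \right)} - n{\left(21,-78 \right)} = \left(-4 - \frac{8}{151}\right) - - \frac{99}{5} = \left(-4 - \frac{8}{151}\right) + \frac{99}{5} = - \frac{612}{151} + \frac{99}{5} = \frac{11889}{755}$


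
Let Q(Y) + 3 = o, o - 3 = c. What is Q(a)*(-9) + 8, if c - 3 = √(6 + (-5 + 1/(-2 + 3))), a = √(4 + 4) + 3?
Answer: -19 - 9*√2 ≈ -31.728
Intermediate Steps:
a = 3 + 2*√2 (a = √8 + 3 = 2*√2 + 3 = 3 + 2*√2 ≈ 5.8284)
c = 3 + √2 (c = 3 + √(6 + (-5 + 1/(-2 + 3))) = 3 + √(6 + (-5 + 1/1)) = 3 + √(6 + (-5 + 1)) = 3 + √(6 - 4) = 3 + √2 ≈ 4.4142)
o = 6 + √2 (o = 3 + (3 + √2) = 6 + √2 ≈ 7.4142)
Q(Y) = 3 + √2 (Q(Y) = -3 + (6 + √2) = 3 + √2)
Q(a)*(-9) + 8 = (3 + √2)*(-9) + 8 = (-27 - 9*√2) + 8 = -19 - 9*√2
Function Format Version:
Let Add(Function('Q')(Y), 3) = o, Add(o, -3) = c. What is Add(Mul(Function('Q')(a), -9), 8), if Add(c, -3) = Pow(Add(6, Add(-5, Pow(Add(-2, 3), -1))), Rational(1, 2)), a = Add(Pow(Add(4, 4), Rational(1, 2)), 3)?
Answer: Add(-19, Mul(-9, Pow(2, Rational(1, 2)))) ≈ -31.728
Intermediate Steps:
a = Add(3, Mul(2, Pow(2, Rational(1, 2)))) (a = Add(Pow(8, Rational(1, 2)), 3) = Add(Mul(2, Pow(2, Rational(1, 2))), 3) = Add(3, Mul(2, Pow(2, Rational(1, 2)))) ≈ 5.8284)
c = Add(3, Pow(2, Rational(1, 2))) (c = Add(3, Pow(Add(6, Add(-5, Pow(Add(-2, 3), -1))), Rational(1, 2))) = Add(3, Pow(Add(6, Add(-5, Pow(1, -1))), Rational(1, 2))) = Add(3, Pow(Add(6, Add(-5, 1)), Rational(1, 2))) = Add(3, Pow(Add(6, -4), Rational(1, 2))) = Add(3, Pow(2, Rational(1, 2))) ≈ 4.4142)
o = Add(6, Pow(2, Rational(1, 2))) (o = Add(3, Add(3, Pow(2, Rational(1, 2)))) = Add(6, Pow(2, Rational(1, 2))) ≈ 7.4142)
Function('Q')(Y) = Add(3, Pow(2, Rational(1, 2))) (Function('Q')(Y) = Add(-3, Add(6, Pow(2, Rational(1, 2)))) = Add(3, Pow(2, Rational(1, 2))))
Add(Mul(Function('Q')(a), -9), 8) = Add(Mul(Add(3, Pow(2, Rational(1, 2))), -9), 8) = Add(Add(-27, Mul(-9, Pow(2, Rational(1, 2)))), 8) = Add(-19, Mul(-9, Pow(2, Rational(1, 2))))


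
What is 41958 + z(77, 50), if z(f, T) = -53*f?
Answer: 37877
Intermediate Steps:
41958 + z(77, 50) = 41958 - 53*77 = 41958 - 4081 = 37877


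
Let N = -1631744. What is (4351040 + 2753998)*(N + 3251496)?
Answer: 11508399510576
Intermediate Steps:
(4351040 + 2753998)*(N + 3251496) = (4351040 + 2753998)*(-1631744 + 3251496) = 7105038*1619752 = 11508399510576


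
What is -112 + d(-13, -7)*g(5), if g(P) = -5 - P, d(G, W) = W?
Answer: -42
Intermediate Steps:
-112 + d(-13, -7)*g(5) = -112 - 7*(-5 - 1*5) = -112 - 7*(-5 - 5) = -112 - 7*(-10) = -112 + 70 = -42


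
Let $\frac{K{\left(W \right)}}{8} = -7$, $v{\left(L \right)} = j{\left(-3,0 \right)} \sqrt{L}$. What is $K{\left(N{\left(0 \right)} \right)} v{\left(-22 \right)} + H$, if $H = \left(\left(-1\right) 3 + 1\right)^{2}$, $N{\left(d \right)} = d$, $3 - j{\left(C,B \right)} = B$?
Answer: $4 - 168 i \sqrt{22} \approx 4.0 - 787.99 i$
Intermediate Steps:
$j{\left(C,B \right)} = 3 - B$
$H = 4$ ($H = \left(-3 + 1\right)^{2} = \left(-2\right)^{2} = 4$)
$v{\left(L \right)} = 3 \sqrt{L}$ ($v{\left(L \right)} = \left(3 - 0\right) \sqrt{L} = \left(3 + 0\right) \sqrt{L} = 3 \sqrt{L}$)
$K{\left(W \right)} = -56$ ($K{\left(W \right)} = 8 \left(-7\right) = -56$)
$K{\left(N{\left(0 \right)} \right)} v{\left(-22 \right)} + H = - 56 \cdot 3 \sqrt{-22} + 4 = - 56 \cdot 3 i \sqrt{22} + 4 = - 168 i \sqrt{22} + 4 = 4 - 168 i \sqrt{22}$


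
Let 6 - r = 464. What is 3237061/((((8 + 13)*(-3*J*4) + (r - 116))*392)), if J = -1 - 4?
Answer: 3237061/268912 ≈ 12.038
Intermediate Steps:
r = -458 (r = 6 - 1*464 = 6 - 464 = -458)
J = -5
3237061/((((8 + 13)*(-3*J*4) + (r - 116))*392)) = 3237061/((((8 + 13)*(-3*(-5)*4) + (-458 - 116))*392)) = 3237061/(((21*(15*4) - 574)*392)) = 3237061/(((21*60 - 574)*392)) = 3237061/(((1260 - 574)*392)) = 3237061/((686*392)) = 3237061/268912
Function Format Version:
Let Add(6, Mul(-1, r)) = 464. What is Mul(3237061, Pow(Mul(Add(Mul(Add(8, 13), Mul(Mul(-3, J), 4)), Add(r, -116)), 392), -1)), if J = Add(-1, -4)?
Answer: Rational(3237061, 268912) ≈ 12.038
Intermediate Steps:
r = -458 (r = Add(6, Mul(-1, 464)) = Add(6, -464) = -458)
J = -5
Mul(3237061, Pow(Mul(Add(Mul(Add(8, 13), Mul(Mul(-3, J), 4)), Add(r, -116)), 392), -1)) = Mul(3237061, Pow(Mul(Add(Mul(Add(8, 13), Mul(Mul(-3, -5), 4)), Add(-458, -116)), 392), -1)) = Mul(3237061, Pow(Mul(Add(Mul(21, Mul(15, 4)), -574), 392), -1)) = Mul(3237061, Pow(Mul(Add(Mul(21, 60), -574), 392), -1)) = Mul(3237061, Pow(Mul(Add(1260, -574), 392), -1)) = Mul(3237061, Pow(Mul(686, 392), -1)) = Mul(3237061, Pow(268912, -1)) = Mul(3237061, Rational(1, 268912)) = Rational(3237061, 268912)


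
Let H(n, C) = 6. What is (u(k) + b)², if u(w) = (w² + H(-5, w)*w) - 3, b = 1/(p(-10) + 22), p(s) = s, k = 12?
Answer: 6538249/144 ≈ 45405.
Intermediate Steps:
b = 1/12 (b = 1/(-10 + 22) = 1/12 ≈ 0.083333)
u(w) = -3 + w² + 6*w (u(w) = (w² + 6*w) - 3 = -3 + w² + 6*w)
(u(k) + b)² = ((-3 + 12² + 6*12) + 1/12)² = ((-3 + 144 + 72) + 1/12)² = (213 + 1/12)² = (2557/12)² = 6538249/144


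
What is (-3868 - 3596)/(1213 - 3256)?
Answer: 2488/681 ≈ 3.6535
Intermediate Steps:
(-3868 - 3596)/(1213 - 3256) = -7464/(-2043) = -7464*(-1/2043) = 2488/681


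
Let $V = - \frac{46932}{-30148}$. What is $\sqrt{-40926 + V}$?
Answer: $\frac{i \sqrt{2324769026073}}{7537} \approx 202.3 i$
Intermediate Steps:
$V = \frac{11733}{7537}$ ($V = \left(-46932\right) \left(- \frac{1}{30148}\right) = \frac{11733}{7537} \approx 1.5567$)
$\sqrt{-40926 + V} = \sqrt{-40926 + \frac{11733}{7537}} = \sqrt{- \frac{308447529}{7537}} = \frac{i \sqrt{2324769026073}}{7537}$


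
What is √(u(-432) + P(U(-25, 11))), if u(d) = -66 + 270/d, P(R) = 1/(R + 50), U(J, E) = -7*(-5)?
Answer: 3*I*√855610/340 ≈ 8.1617*I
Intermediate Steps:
U(J, E) = 35
P(R) = 1/(50 + R)
√(u(-432) + P(U(-25, 11))) = √((-66 + 270/(-432)) + 1/(50 + 35)) = √((-66 + 270*(-1/432)) + 1/85) = √((-66 - 5/8) + 1/85) = √(-533/8 + 1/85) = √(-45297/680) = 3*I*√855610/340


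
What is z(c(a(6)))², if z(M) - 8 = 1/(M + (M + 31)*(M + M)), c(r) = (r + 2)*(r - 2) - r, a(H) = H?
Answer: 572214241/8940100 ≈ 64.005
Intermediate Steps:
c(r) = -r + (-2 + r)*(2 + r) (c(r) = (2 + r)*(-2 + r) - r = (-2 + r)*(2 + r) - r = -r + (-2 + r)*(2 + r))
z(M) = 8 + 1/(M + 2*M*(31 + M)) (z(M) = 8 + 1/(M + (M + 31)*(M + M)) = 8 + 1/(M + (31 + M)*(2*M)) = 8 + 1/(M + 2*M*(31 + M)))
z(c(a(6)))² = ((1 + 16*(-4 + 6² - 1*6)² + 504*(-4 + 6² - 1*6))/((-4 + 6² - 1*6)*(63 + 2*(-4 + 6² - 1*6))))² = ((1 + 16*(-4 + 36 - 6)² + 504*(-4 + 36 - 6))/((-4 + 36 - 6)*(63 + 2*(-4 + 36 - 6))))² = ((1 + 16*26² + 504*26)/(26*(63 + 2*26)))² = ((1 + 16*676 + 13104)/(26*(63 + 52)))² = ((1/26)*(1 + 10816 + 13104)/115)² = ((1/26)*(1/115)*23921)² = (23921/2990)² = 572214241/8940100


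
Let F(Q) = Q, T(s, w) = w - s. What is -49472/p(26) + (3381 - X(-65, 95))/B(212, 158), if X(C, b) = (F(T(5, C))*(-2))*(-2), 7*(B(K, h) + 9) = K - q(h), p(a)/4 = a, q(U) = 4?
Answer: -563529/1885 ≈ -298.95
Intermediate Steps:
p(a) = 4*a
B(K, h) = -67/7 + K/7 (B(K, h) = -9 + (K - 1*4)/7 = -9 + (K - 4)/7 = -9 + (-4 + K)/7 = -9 + (-4/7 + K/7) = -67/7 + K/7)
X(C, b) = -20 + 4*C (X(C, b) = ((C - 1*5)*(-2))*(-2) = ((C - 5)*(-2))*(-2) = ((-5 + C)*(-2))*(-2) = (10 - 2*C)*(-2) = -20 + 4*C)
-49472/p(26) + (3381 - X(-65, 95))/B(212, 158) = -49472/(4*26) + (3381 - (-20 + 4*(-65)))/(-67/7 + (⅐)*212) = -49472/104 + (3381 - (-20 - 260))/(-67/7 + 212/7) = -49472*1/104 + (3381 - 1*(-280))/(145/7) = -6184/13 + (3381 + 280)*(7/145) = -6184/13 + 3661*(7/145) = -6184/13 + 25627/145 = -563529/1885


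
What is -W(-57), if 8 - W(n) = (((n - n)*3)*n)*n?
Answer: -8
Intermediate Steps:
W(n) = 8 (W(n) = 8 - ((n - n)*3)*n*n = 8 - (0*3)*n*n = 8 - 0*n*n = 8 - 0*n = 8 - 1*0 = 8 + 0 = 8)
-W(-57) = -1*8 = -8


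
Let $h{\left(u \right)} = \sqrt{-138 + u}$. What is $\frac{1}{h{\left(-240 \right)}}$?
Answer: $- \frac{i \sqrt{42}}{126} \approx - 0.051434 i$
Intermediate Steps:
$\frac{1}{h{\left(-240 \right)}} = \frac{1}{\sqrt{-138 - 240}} = \frac{1}{\sqrt{-378}} = \frac{1}{3 i \sqrt{42}} = - \frac{i \sqrt{42}}{126}$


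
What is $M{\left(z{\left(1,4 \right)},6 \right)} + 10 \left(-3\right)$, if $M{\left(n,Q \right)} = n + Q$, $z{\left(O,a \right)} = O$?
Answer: $-23$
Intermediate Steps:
$M{\left(n,Q \right)} = Q + n$
$M{\left(z{\left(1,4 \right)},6 \right)} + 10 \left(-3\right) = \left(6 + 1\right) + 10 \left(-3\right) = 7 - 30 = -23$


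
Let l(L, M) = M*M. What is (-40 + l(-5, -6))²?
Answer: 16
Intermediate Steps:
l(L, M) = M²
(-40 + l(-5, -6))² = (-40 + (-6)²)² = (-40 + 36)² = (-4)² = 16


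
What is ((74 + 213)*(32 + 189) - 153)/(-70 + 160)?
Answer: 31637/45 ≈ 703.04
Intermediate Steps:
((74 + 213)*(32 + 189) - 153)/(-70 + 160) = (287*221 - 153)/90 = (63427 - 153)*(1/90) = 63274*(1/90) = 31637/45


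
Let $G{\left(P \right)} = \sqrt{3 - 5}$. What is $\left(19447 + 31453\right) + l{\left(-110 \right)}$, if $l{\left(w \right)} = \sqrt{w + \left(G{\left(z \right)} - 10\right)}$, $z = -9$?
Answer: $50900 + \sqrt{-120 + i \sqrt{2}} \approx 50900.0 + 10.955 i$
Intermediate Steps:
$G{\left(P \right)} = i \sqrt{2}$ ($G{\left(P \right)} = \sqrt{-2} = i \sqrt{2}$)
$l{\left(w \right)} = \sqrt{-10 + w + i \sqrt{2}}$ ($l{\left(w \right)} = \sqrt{w + \left(i \sqrt{2} - 10\right)} = \sqrt{w - \left(10 - i \sqrt{2}\right)} = \sqrt{-10 + w + i \sqrt{2}}$)
$\left(19447 + 31453\right) + l{\left(-110 \right)} = \left(19447 + 31453\right) + \sqrt{-10 - 110 + i \sqrt{2}} = 50900 + \sqrt{-120 + i \sqrt{2}}$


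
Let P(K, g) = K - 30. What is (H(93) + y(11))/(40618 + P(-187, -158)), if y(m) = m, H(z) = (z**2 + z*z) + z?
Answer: 17402/40401 ≈ 0.43073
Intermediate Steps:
P(K, g) = -30 + K
H(z) = z + 2*z**2 (H(z) = (z**2 + z**2) + z = 2*z**2 + z = z + 2*z**2)
(H(93) + y(11))/(40618 + P(-187, -158)) = (93*(1 + 2*93) + 11)/(40618 + (-30 - 187)) = (93*(1 + 186) + 11)/(40618 - 217) = (93*187 + 11)/40401 = (17391 + 11)*(1/40401) = 17402*(1/40401) = 17402/40401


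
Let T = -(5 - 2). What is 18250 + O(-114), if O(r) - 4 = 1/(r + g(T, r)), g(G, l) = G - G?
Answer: 2080955/114 ≈ 18254.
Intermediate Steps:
T = -3 (T = -1*3 = -3)
g(G, l) = 0
O(r) = 4 + 1/r (O(r) = 4 + 1/(r + 0) = 4 + 1/r)
18250 + O(-114) = 18250 + (4 + 1/(-114)) = 18250 + (4 - 1/114) = 18250 + 455/114 = 2080955/114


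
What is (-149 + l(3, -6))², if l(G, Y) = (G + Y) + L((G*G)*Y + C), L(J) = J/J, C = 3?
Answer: 22801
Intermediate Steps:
L(J) = 1
l(G, Y) = 1 + G + Y (l(G, Y) = (G + Y) + 1 = 1 + G + Y)
(-149 + l(3, -6))² = (-149 + (1 + 3 - 6))² = (-149 - 2)² = (-151)² = 22801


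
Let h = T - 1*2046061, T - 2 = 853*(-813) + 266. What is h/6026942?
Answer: -1369641/3013471 ≈ -0.45451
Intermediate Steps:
T = -693221 (T = 2 + (853*(-813) + 266) = 2 + (-693489 + 266) = 2 - 693223 = -693221)
h = -2739282 (h = -693221 - 1*2046061 = -693221 - 2046061 = -2739282)
h/6026942 = -2739282/6026942 = -2739282*1/6026942 = -1369641/3013471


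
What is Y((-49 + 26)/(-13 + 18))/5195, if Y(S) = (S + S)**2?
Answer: 2116/129875 ≈ 0.016293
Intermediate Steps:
Y(S) = 4*S**2 (Y(S) = (2*S)**2 = 4*S**2)
Y((-49 + 26)/(-13 + 18))/5195 = (4*((-49 + 26)/(-13 + 18))**2)/5195 = (4*(-23/5)**2)*(1/5195) = (4*(529/25))*(1/5195) = (2116/25)*(1/5195) = 2116/129875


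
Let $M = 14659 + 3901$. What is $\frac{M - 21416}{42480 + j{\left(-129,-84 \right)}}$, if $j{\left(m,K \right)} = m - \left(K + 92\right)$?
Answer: $- \frac{408}{6049} \approx -0.067449$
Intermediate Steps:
$j{\left(m,K \right)} = -92 + m - K$ ($j{\left(m,K \right)} = m - \left(92 + K\right) = -92 + m - K$)
$M = 18560$
$\frac{M - 21416}{42480 + j{\left(-129,-84 \right)}} = \frac{18560 - 21416}{42480 - 137} = - \frac{2856}{42480 - 137} = - \frac{2856}{42343} = \left(-2856\right) \frac{1}{42343} = - \frac{408}{6049}$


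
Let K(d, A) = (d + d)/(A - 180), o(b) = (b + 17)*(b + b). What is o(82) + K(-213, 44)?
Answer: 1104261/68 ≈ 16239.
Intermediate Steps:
o(b) = 2*b*(17 + b) (o(b) = (17 + b)*(2*b) = 2*b*(17 + b))
K(d, A) = 2*d/(-180 + A) (K(d, A) = (2*d)/(-180 + A) = 2*d/(-180 + A))
o(82) + K(-213, 44) = 2*82*(17 + 82) + 2*(-213)/(-180 + 44) = 2*82*99 + 2*(-213)/(-136) = 16236 + 2*(-213)*(-1/136) = 16236 + 213/68 = 1104261/68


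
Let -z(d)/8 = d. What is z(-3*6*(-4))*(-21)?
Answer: 12096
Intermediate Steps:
z(d) = -8*d
z(-3*6*(-4))*(-21) = -8*(-3*6)*(-4)*(-21) = -(-144)*(-4)*(-21) = -8*72*(-21) = -576*(-21) = 12096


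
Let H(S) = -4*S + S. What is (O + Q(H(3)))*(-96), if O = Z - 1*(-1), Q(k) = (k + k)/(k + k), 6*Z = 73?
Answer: -1360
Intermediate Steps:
H(S) = -3*S
Z = 73/6 (Z = (1/6)*73 = 73/6 ≈ 12.167)
Q(k) = 1 (Q(k) = (2*k)/((2*k)) = (2*k)*(1/(2*k)) = 1)
O = 79/6 (O = 73/6 - 1*(-1) = 73/6 + 1 = 79/6 ≈ 13.167)
(O + Q(H(3)))*(-96) = (79/6 + 1)*(-96) = (85/6)*(-96) = -1360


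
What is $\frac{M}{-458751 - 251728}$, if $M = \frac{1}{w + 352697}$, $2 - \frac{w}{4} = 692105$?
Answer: $\frac{1}{1716314777485} \approx 5.8264 \cdot 10^{-13}$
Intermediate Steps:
$w = -2768412$ ($w = 8 - 2768420 = -2768412$)
$M = - \frac{1}{2415715}$ ($M = \frac{1}{-2768412 + 352697} = \frac{1}{-2415715} = - \frac{1}{2415715} \approx -4.1396 \cdot 10^{-7}$)
$\frac{M}{-458751 - 251728} = - \frac{1}{2415715 \left(-458751 - 251728\right)} = - \frac{1}{2415715 \left(-710479\right)} = \left(- \frac{1}{2415715}\right) \left(- \frac{1}{710479}\right) = \frac{1}{1716314777485}$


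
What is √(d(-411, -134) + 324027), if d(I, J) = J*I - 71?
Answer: √379030 ≈ 615.65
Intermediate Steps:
d(I, J) = -71 + I*J (d(I, J) = I*J - 71 = -71 + I*J)
√(d(-411, -134) + 324027) = √((-71 - 411*(-134)) + 324027) = √((-71 + 55074) + 324027) = √(55003 + 324027) = √379030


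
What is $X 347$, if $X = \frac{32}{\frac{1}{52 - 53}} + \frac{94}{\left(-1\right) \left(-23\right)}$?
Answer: $- \frac{222774}{23} \approx -9685.8$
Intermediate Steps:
$X = - \frac{642}{23}$ ($X = \frac{32}{\frac{1}{-1}} + \frac{94}{23} = \frac{32}{-1} + 94 \cdot \frac{1}{23} = 32 \left(-1\right) + \frac{94}{23} = -32 + \frac{94}{23} = - \frac{642}{23} \approx -27.913$)
$X 347 = \left(- \frac{642}{23}\right) 347 = - \frac{222774}{23}$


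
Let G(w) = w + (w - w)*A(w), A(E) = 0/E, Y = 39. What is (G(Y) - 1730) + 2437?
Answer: 746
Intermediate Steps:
A(E) = 0
G(w) = w (G(w) = w + (w - w)*0 = w + 0*0 = w + 0 = w)
(G(Y) - 1730) + 2437 = (39 - 1730) + 2437 = -1691 + 2437 = 746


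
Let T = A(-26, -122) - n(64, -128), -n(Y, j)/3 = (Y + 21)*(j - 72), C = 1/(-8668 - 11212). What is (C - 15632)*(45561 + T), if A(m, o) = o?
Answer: 1728159499321/19880 ≈ 8.6930e+7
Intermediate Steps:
C = -1/19880 (C = 1/(-19880) = -1/19880 ≈ -5.0302e-5)
n(Y, j) = -3*(-72 + j)*(21 + Y) (n(Y, j) = -3*(Y + 21)*(j - 72) = -3*(21 + Y)*(-72 + j) = -3*(-72 + j)*(21 + Y))
T = -51122 (T = -122 - (4536 - 63*(-128) + 216*64 - 3*64*(-128)) = -122 - (4536 + 8064 + 13824 + 24576) = -122 - 1*51000 = -122 - 51000 = -51122)
(C - 15632)*(45561 + T) = (-1/19880 - 15632)*(45561 - 51122) = -310764161/19880*(-5561) = 1728159499321/19880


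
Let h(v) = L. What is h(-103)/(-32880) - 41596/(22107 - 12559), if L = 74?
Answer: -171047879/39242280 ≈ -4.3588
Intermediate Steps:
h(v) = 74
h(-103)/(-32880) - 41596/(22107 - 12559) = 74/(-32880) - 41596/(22107 - 12559) = 74*(-1/32880) - 41596/9548 = -37/16440 - 41596*1/9548 = -37/16440 - 10399/2387 = -171047879/39242280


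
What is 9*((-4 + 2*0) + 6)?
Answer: 18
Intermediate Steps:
9*((-4 + 2*0) + 6) = 9*((-4 + 0) + 6) = 9*(-4 + 6) = 9*2 = 18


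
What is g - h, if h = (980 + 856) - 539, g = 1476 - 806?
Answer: -627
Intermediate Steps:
g = 670
h = 1297 (h = 1836 - 539 = 1297)
g - h = 670 - 1*1297 = 670 - 1297 = -627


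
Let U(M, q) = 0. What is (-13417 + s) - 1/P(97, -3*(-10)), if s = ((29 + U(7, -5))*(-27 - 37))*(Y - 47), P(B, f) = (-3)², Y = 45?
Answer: -87346/9 ≈ -9705.1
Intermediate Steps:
P(B, f) = 9
s = 3712 (s = ((29 + 0)*(-27 - 37))*(45 - 47) = (29*(-64))*(-2) = -1856*(-2) = 3712)
(-13417 + s) - 1/P(97, -3*(-10)) = (-13417 + 3712) - 1/9 = -9705 - 1*⅑ = -9705 - ⅑ = -87346/9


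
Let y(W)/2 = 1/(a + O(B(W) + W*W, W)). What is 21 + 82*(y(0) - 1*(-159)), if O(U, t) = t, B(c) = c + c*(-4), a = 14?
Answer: 91495/7 ≈ 13071.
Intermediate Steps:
B(c) = -3*c (B(c) = c - 4*c = -3*c)
y(W) = 2/(14 + W)
21 + 82*(y(0) - 1*(-159)) = 21 + 82*(2/(14 + 0) - 1*(-159)) = 21 + 82*(2/14 + 159) = 21 + 82*(2*(1/14) + 159) = 21 + 82*(⅐ + 159) = 21 + 82*(1114/7) = 21 + 91348/7 = 91495/7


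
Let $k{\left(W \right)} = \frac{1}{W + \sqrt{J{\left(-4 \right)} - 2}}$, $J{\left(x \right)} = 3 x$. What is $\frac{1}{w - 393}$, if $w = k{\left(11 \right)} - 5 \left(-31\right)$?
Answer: $\frac{- \sqrt{14} + 11 i}{- 2617 i + 238 \sqrt{14}} \approx -0.0042031 + 4.8964 \cdot 10^{-7} i$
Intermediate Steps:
$k{\left(W \right)} = \frac{1}{W + i \sqrt{14}}$ ($k{\left(W \right)} = \frac{1}{W + \sqrt{3 \left(-4\right) - 2}} = \frac{1}{W + \sqrt{-12 - 2}} = \frac{1}{W + \sqrt{-14}} = \frac{1}{W + i \sqrt{14}}$)
$w = 155 + \frac{1}{11 + i \sqrt{14}}$ ($w = \frac{1}{11 + i \sqrt{14}} - 5 \left(-31\right) = \frac{1}{11 + i \sqrt{14}} - -155 = \frac{1}{11 + i \sqrt{14}} + 155 = 155 + \frac{1}{11 + i \sqrt{14}} \approx 155.08 - 0.027716 i$)
$\frac{1}{w - 393} = \frac{1}{\left(\frac{20936}{135} - \frac{i \sqrt{14}}{135}\right) - 393} = \frac{1}{- \frac{32119}{135} - \frac{i \sqrt{14}}{135}}$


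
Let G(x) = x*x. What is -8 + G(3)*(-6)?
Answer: -62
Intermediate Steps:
G(x) = x²
-8 + G(3)*(-6) = -8 + 3²*(-6) = -8 + 9*(-6) = -8 - 54 = -62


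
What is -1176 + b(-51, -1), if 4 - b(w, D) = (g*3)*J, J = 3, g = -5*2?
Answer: -1082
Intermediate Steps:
g = -10
b(w, D) = 94 (b(w, D) = 4 - (-10*3)*3 = 4 - (-30)*3 = 4 - 1*(-90) = 4 + 90 = 94)
-1176 + b(-51, -1) = -1176 + 94 = -1082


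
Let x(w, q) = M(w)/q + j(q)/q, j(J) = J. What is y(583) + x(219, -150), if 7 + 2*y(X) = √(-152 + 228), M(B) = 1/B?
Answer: -41063/16425 + √19 ≈ 1.8589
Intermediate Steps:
x(w, q) = 1 + 1/(q*w) (x(w, q) = 1/(w*q) + q/q = 1/(q*w) + 1 = 1 + 1/(q*w))
y(X) = -7/2 + √19 (y(X) = -7/2 + √(-152 + 228)/2 = -7/2 + √76/2 = -7/2 + (2*√19)/2 = -7/2 + √19)
y(583) + x(219, -150) = (-7/2 + √19) + (1 + 1/(-150*219)) = (-7/2 + √19) + (1 - 1/150*1/219) = (-7/2 + √19) + (1 - 1/32850) = (-7/2 + √19) + 32849/32850 = -41063/16425 + √19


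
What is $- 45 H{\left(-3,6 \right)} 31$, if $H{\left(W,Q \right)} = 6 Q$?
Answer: $-50220$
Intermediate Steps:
$- 45 H{\left(-3,6 \right)} 31 = - 45 \cdot 6 \cdot 6 \cdot 31 = \left(-45\right) 36 \cdot 31 = \left(-1620\right) 31 = -50220$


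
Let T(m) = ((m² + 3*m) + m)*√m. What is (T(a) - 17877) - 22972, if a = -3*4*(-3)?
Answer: -32209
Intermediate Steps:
a = 36 (a = -12*(-3) = 36)
T(m) = √m*(m² + 4*m) (T(m) = (m² + 4*m)*√m = √m*(m² + 4*m))
(T(a) - 17877) - 22972 = (36^(3/2)*(4 + 36) - 17877) - 22972 = (216*40 - 17877) - 22972 = (8640 - 17877) - 22972 = -9237 - 22972 = -32209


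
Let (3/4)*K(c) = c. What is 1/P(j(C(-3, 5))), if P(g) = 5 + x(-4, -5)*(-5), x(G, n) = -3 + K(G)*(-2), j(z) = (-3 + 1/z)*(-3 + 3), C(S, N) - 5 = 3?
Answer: -3/100 ≈ -0.030000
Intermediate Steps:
C(S, N) = 8 (C(S, N) = 5 + 3 = 8)
K(c) = 4*c/3
j(z) = 0 (j(z) = (-3 + 1/z)*0 = 0)
x(G, n) = -3 - 8*G/3 (x(G, n) = -3 + (4*G/3)*(-2) = -3 - 8*G/3)
P(g) = -100/3 (P(g) = 5 + (-3 - 8/3*(-4))*(-5) = 5 + (-3 + 32/3)*(-5) = 5 + (23/3)*(-5) = 5 - 115/3 = -100/3)
1/P(j(C(-3, 5))) = 1/(-100/3) = -3/100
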